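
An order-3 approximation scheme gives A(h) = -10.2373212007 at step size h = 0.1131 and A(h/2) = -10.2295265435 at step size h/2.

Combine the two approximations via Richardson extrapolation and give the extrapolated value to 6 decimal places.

r = 3: numerator weight 8, denominator 7.
Difference of the inputs: -10.2295265435 − (-10.2373212007) = 0.0077946572
Divide by 2^3 − 1 = 7: 0.0077946572/7 = 0.0011135225
R = A(h/2) + (A(h/2) − A(h))/7 = -10.2295265435 + 0.0011135225 = -10.2284130210
Gap between inputs: 7.795e-03; correction applied: +0.0011135225.

-10.228413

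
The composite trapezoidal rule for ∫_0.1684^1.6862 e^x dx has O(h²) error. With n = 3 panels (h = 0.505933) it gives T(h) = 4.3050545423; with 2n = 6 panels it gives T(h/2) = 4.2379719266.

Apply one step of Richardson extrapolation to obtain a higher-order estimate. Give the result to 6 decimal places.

Error is O(h^2); halving h shrinks it by 2^2 = 4.
Numerator 4×A(h/2) − A(h) = 4×4.2379719266 − 4.3050545423 = 12.6468331641
12.6468331641 ÷ 3 = 4.2156110547

4.215611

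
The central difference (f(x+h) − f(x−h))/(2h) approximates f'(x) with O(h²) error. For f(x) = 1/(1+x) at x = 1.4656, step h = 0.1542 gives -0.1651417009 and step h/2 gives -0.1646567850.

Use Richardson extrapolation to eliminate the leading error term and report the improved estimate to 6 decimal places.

Order 2 gives 2^r = 4 and 2^r − 1 = 3.
Numerator 4 × A(h/2) − A(h) = 4 × (-0.1646567850) − (-0.1651417009) = -0.4934854391
Divide by 2^2 − 1 = 3.
R = (-0.4934854391)/3 = -0.1644951464

-0.164495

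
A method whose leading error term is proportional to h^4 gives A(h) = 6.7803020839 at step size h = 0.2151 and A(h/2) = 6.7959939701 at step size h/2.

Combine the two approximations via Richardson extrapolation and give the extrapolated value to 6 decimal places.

Error is O(h^4); halving h shrinks it by 2^4 = 16.
Top: 16(6.7959939701) − (6.7803020839) = 101.9556014377
101.9556014377 ÷ 15 = 6.7970400958
Gap between inputs: 1.569e-02; correction applied: +0.0010461257.

6.797040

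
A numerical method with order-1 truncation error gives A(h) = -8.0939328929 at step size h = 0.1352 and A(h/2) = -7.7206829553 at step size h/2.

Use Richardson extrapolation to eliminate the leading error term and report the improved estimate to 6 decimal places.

r = 1: numerator weight 2, denominator 1.
Weighted: (-15.4413659106) − (-8.0939328929) = -7.3474330177
Extrapolated: (-7.3474330177) / 1 = -7.3474330177

-7.347433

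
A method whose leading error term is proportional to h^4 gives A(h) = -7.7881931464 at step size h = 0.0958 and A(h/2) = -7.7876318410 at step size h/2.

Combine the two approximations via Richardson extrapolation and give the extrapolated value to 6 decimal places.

-7.787594

The method has order 4: 2^4 = 16.
A(h/2) − A(h) = -7.7876318410 − (-7.7881931464) = 0.0005613054
Divide by 2^4 − 1 = 15: 0.0005613054/15 = 0.0000374204
R = A(h/2) + (A(h/2) − A(h))/15 = -7.7876318410 + 0.0000374204 = -7.7875944206
Correction |R − A(h/2)| = 3.742e-05; gap |A(h/2) − A(h)| = 5.613e-04.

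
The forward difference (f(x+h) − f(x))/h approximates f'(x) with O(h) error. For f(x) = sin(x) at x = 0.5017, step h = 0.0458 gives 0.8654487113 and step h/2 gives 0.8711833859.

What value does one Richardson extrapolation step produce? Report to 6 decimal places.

0.876918

With r = 1 the leading error scales as h^1, so the weight is 2^1 = 2.
2×0.8711833859 = 1.7423667718; subtract 0.8654487113 → 0.8769180605
Denominator 2 − 1 = 1.
So the Richardson estimate is 0.8769180605.
Gap between inputs: 5.735e-03; correction applied: +0.0057346746.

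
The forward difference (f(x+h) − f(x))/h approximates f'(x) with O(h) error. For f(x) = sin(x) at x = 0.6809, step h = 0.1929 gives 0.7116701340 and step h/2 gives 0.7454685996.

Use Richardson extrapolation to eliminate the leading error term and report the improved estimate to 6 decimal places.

r = 1: numerator weight 2, denominator 1.
2*0.7454685996 = 1.4909371992; 1.4909371992 − 0.7116701340 = 0.7792670652
Denominator 2 − 1 = 1.
(2*0.7454685996 − 0.7116701340)/(2 − 1) = 0.7792670652

0.779267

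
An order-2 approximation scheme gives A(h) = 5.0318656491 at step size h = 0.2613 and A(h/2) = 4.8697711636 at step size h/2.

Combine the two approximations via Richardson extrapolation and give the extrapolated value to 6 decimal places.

4.815740

The method has order 2: 2^2 = 4.
Weighted: 19.4790846544 − 5.0318656491 = 14.4472190053
Extrapolated: 14.4472190053 / 3 = 4.8157396684
Gap between inputs: 1.621e-01; correction applied: −0.0540314952.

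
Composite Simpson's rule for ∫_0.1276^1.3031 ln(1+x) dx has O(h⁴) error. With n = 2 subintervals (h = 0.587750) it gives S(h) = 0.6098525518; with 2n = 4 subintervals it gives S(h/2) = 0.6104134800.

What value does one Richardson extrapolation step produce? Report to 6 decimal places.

r = 4, so 2^r = 16.
A(h/2) − A(h) = 0.6104134800 − 0.6098525518 = 0.0005609282
Divide by 2^4 − 1 = 15: 0.0005609282/15 = 0.0000373952
R = 0.6104134800 + 0.0000373952 = 0.6104508752

0.610451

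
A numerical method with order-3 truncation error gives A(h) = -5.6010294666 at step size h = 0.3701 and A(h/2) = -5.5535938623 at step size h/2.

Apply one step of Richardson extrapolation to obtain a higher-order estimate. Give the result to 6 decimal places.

Leading term ∝ h^3; use weight 8 = 2^3.
Top: 8(-5.5535938623) − (-5.6010294666) = -38.8277214318
Divide by 2^3 − 1 = 7.
So the Richardson estimate is -5.5468173474.
Gap between inputs: 4.744e-02; correction applied: +0.0067765149.

-5.546817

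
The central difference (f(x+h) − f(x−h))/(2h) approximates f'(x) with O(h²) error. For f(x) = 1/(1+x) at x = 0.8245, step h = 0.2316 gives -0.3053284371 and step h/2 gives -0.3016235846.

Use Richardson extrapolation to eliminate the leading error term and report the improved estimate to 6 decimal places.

-0.300389

Error is O(h^2); halving h shrinks it by 2^2 = 4.
Weighted: (-1.2064943384) − (-0.3053284371) = -0.9011659013
Divide by 2^2 − 1 = 3.
So the Richardson estimate is -0.3003886338.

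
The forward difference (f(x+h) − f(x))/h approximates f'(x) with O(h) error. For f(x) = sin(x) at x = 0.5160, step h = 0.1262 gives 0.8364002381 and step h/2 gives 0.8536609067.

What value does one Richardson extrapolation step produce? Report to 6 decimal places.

With r = 1 the leading error scales as h^1, so the weight is 2^1 = 2.
2 × 0.8536609067 = 1.7073218134; 1.7073218134 − 0.8364002381 = 0.8709215753
Extrapolated: 0.8709215753 / 1 = 0.8709215753

0.870922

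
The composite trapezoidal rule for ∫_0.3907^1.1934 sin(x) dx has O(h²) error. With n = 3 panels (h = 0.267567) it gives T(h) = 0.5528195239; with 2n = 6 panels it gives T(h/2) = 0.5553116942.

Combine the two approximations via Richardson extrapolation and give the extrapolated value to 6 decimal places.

0.556142

Order 2 gives 2^r = 4 and 2^r − 1 = 3.
Top: 4(0.5553116942) − (0.5528195239) = 1.6684272529
Divide by 2^2 − 1 = 3.
Extrapolated: 1.6684272529 / 3 = 0.5561424176
Correction |R − A(h/2)| = 8.307e-04; gap |A(h/2) − A(h)| = 2.492e-03.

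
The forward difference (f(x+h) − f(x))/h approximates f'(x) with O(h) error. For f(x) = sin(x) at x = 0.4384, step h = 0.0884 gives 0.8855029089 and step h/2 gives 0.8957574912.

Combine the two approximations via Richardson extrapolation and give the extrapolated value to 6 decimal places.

The method has order 1: 2^1 = 2.
Weighted: 1.7915149824 − 0.8855029089 = 0.9060120735
R = 0.9060120735/1 = 0.9060120735
Correction |R − A(h/2)| = 1.025e-02; gap |A(h/2) − A(h)| = 1.025e-02.

0.906012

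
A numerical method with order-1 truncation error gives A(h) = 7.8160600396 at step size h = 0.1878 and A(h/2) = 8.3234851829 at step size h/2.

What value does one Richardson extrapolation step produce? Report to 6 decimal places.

Method order is 1; weight 2^1 = 2.
2*8.3234851829 = 16.6469703658; subtract 7.8160600396 → 8.8309103262
Denominator 2 − 1 = 1.
R = 8.8309103262/1 = 8.8309103262
Shift from A(h/2): +0.5074251433.

8.830910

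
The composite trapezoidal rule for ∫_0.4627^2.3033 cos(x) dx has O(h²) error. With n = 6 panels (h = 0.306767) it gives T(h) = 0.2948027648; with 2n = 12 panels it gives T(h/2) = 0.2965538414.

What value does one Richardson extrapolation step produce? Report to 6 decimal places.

r = 2, so 2^r = 4.
2^2·A(h/2) = 1.1862153656; minus A(h) gives 0.8914126008.
(4·0.2965538414 − 0.2948027648)/(4 − 1) = 0.2971375336

0.297138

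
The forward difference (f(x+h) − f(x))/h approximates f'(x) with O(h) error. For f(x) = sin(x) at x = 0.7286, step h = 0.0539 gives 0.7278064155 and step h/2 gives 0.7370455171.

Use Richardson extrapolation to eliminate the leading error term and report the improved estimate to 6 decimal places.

0.746285

r = 1: numerator weight 2, denominator 1.
Numerator 2 × A(h/2) − A(h) = 2 × 0.7370455171 − 0.7278064155 = 0.7462846187
R = 0.7462846187/1 = 0.7462846187
Shift from A(h/2): +0.0092391016.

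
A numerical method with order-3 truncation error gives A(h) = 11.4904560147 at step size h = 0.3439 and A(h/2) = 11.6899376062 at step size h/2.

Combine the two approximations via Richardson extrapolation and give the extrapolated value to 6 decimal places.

11.718435

With r = 3 the leading error scales as h^3, so the weight is 2^3 = 8.
8*11.6899376062 = 93.5195008496; 93.5195008496 − 11.4904560147 = 82.0290448349
Extrapolated: 82.0290448349 / 7 = 11.7184349764
Correction |R − A(h/2)| = 2.850e-02; gap |A(h/2) − A(h)| = 1.995e-01.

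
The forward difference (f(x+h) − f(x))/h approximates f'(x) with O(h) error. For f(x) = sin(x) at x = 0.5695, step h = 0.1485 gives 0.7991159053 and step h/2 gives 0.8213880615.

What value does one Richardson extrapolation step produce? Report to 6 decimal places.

Method order is 1; weight 2^1 = 2.
Numerator 2 × A(h/2) − A(h) = 2 × 0.8213880615 − 0.7991159053 = 0.8436602177
R = 0.8436602177/1 = 0.8436602177
Shift from A(h/2): +0.0222721562.

0.843660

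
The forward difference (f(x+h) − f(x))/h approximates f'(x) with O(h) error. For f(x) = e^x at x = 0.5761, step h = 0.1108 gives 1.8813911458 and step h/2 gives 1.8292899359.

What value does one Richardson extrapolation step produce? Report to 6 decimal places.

1.777189

Order 1 gives 2^r = 2 and 2^r − 1 = 1.
2 × 1.8292899359 = 3.6585798718; subtract 1.8813911458 → 1.7771887260
Denominator 2 − 1 = 1.
So the Richardson estimate is 1.7771887260.
Shift from A(h/2): −0.0521012099.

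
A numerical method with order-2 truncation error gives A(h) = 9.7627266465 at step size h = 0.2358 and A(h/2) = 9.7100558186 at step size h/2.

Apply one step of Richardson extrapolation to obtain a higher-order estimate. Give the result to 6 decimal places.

Order 2 gives 2^r = 4 and 2^r − 1 = 3.
Difference of the inputs: 9.7100558186 − 9.7627266465 = -0.0526708279
Correction (A(h/2) − A(h))/(4 − 1) = (-0.0526708279)/3 = -0.0175569426
R = 9.7100558186 − 0.0175569426 = 9.6924988760

9.692499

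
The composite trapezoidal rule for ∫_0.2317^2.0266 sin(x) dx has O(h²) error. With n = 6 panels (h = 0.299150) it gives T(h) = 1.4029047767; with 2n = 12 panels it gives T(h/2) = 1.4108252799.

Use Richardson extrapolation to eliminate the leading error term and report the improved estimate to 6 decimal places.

Method order is 2; weight 2^2 = 4.
Weighted: 5.6433011196 − 1.4029047767 = 4.2403963429
Divide by 2^2 − 1 = 3.
So the Richardson estimate is 1.4134654476.
Correction |R − A(h/2)| = 2.640e-03; gap |A(h/2) − A(h)| = 7.921e-03.

1.413465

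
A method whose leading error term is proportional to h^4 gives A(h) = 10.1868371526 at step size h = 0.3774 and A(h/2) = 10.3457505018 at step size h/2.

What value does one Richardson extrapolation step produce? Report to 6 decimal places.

10.356345

r = 4, so 2^r = 16.
16×10.3457505018 = 165.5320080288; 165.5320080288 − 10.1868371526 = 155.3451708762
Divide by 2^4 − 1 = 15.
Extrapolated: 155.3451708762 / 15 = 10.3563447251
Correction |R − A(h/2)| = 1.059e-02; gap |A(h/2) − A(h)| = 1.589e-01.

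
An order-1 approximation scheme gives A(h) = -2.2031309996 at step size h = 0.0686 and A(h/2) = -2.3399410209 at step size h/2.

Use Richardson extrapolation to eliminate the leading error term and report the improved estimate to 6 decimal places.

-2.476751

Leading term ∝ h^1; use weight 2 = 2^1.
2·(-2.3399410209) = -4.6798820418; (-4.6798820418) − (-2.2031309996) = -2.4767510422
(-2.4767510422) ÷ 1 = -2.4767510422
Correction |R − A(h/2)| = 1.368e-01; gap |A(h/2) − A(h)| = 1.368e-01.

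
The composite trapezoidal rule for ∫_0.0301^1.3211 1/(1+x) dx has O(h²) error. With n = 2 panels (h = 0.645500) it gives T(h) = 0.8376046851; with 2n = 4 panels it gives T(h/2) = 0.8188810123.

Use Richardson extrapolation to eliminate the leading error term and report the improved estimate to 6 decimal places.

0.812640

The method has order 2: 2^2 = 4.
4×0.8188810123 = 3.2755240492; subtract 0.8376046851 → 2.4379193641
Divide by 2^2 − 1 = 3.
Result: 0.8126397880
Gap between inputs: 1.872e-02; correction applied: −0.0062412243.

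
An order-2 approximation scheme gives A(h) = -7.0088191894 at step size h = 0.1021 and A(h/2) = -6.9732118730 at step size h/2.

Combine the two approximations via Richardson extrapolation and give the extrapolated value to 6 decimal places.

With r = 2 the leading error scales as h^2, so the weight is 2^2 = 4.
4 × (-6.9732118730) = -27.8928474920; subtract (-7.0088191894) → -20.8840283026
Divide by 2^2 − 1 = 3.
(-20.8840283026) ÷ 3 = -6.9613427675

-6.961343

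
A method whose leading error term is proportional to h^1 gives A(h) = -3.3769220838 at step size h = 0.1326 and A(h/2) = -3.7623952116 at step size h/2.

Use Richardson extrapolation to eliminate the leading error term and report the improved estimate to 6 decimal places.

-4.147868

Method order is 1; weight 2^1 = 2.
2^1×A(h/2) = -7.5247904232; minus A(h) gives -4.1478683394.
Denominator 2 − 1 = 1.
(2×(-3.7623952116) − (-3.3769220838))/(2 − 1) = -4.1478683394
Shift from A(h/2): −0.3854731278.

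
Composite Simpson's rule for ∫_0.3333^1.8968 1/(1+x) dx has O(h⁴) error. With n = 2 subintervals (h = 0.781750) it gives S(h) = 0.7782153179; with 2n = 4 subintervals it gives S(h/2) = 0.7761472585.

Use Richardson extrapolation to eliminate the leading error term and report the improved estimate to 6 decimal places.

0.776009

The method has order 4: 2^4 = 16.
Numerator 16*A(h/2) − A(h) = 16*0.7761472585 − 0.7782153179 = 11.6401408181
(16*0.7761472585 − 0.7782153179)/(16 − 1) = 0.7760093879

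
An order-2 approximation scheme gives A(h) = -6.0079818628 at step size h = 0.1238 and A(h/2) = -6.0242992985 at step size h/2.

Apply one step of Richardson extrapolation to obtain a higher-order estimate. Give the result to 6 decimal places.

-6.029738

r = 2, so 2^r = 4.
4*(-6.0242992985) − (-6.0079818628) = -18.0892153312
Divide by 2^2 − 1 = 3.
(4*(-6.0242992985) − (-6.0079818628))/(4 − 1) = -6.0297384437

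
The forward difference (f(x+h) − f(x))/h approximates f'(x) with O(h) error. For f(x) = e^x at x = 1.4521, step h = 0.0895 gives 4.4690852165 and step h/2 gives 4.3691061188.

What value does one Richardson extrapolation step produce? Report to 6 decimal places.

Error is O(h^1); halving h shrinks it by 2^1 = 2.
A(h/2) − A(h) = 4.3691061188 − 4.4690852165 = -0.0999790977
Correction (A(h/2) − A(h))/(2 − 1) = (-0.0999790977)/1 = -0.0999790977
R = A(h/2) + (A(h/2) − A(h))/1 = 4.3691061188 − 0.0999790977 = 4.2691270211

4.269127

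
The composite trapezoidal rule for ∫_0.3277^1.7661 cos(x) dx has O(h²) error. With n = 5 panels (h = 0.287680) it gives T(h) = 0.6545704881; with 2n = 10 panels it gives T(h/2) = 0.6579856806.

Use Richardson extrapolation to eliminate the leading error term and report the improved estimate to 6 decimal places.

The method has order 2: 2^2 = 4.
4 × 0.6579856806 = 2.6319427224; 2.6319427224 − 0.6545704881 = 1.9773722343
R = 1.9773722343/3 = 0.6591240781
Shift from A(h/2): +0.0011383975.

0.659124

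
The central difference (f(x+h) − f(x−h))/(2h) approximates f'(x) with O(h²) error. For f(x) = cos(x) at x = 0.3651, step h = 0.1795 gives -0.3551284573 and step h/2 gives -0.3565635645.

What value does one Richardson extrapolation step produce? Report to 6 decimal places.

-0.357042

Method order is 2; weight 2^2 = 4.
Weighted: (-1.4262542580) − (-0.3551284573) = -1.0711258007
Divide by 2^2 − 1 = 3.
Extrapolated: (-1.0711258007) / 3 = -0.3570419336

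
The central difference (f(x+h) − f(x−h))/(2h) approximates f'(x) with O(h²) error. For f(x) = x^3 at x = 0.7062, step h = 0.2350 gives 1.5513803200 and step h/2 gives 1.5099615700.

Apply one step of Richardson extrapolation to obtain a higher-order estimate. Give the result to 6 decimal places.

Order 2 gives 2^r = 4 and 2^r − 1 = 3.
A(h/2) − A(h) = 1.5099615700 − 1.5513803200 = -0.0414187500
Divide by 2^2 − 1 = 3: (-0.0414187500)/3 = -0.0138062500
R = A(h/2) + (A(h/2) − A(h))/3 = 1.5099615700 − 0.0138062500 = 1.4961553200

1.496155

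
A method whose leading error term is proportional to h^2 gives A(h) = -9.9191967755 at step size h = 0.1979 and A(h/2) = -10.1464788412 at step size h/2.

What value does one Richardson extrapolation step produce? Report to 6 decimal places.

-10.222240

With r = 2 the leading error scales as h^2, so the weight is 2^2 = 4.
Top: 4(-10.1464788412) − (-9.9191967755) = -30.6667185893
(-30.6667185893) ÷ 3 = -10.2222395298
Correction |R − A(h/2)| = 7.576e-02; gap |A(h/2) − A(h)| = 2.273e-01.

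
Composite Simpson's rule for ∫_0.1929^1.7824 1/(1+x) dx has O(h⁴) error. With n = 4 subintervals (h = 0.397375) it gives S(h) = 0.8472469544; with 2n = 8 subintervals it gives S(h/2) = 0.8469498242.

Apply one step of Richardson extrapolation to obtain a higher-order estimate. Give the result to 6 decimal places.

Leading term ∝ h^4; use weight 16 = 2^4.
Difference of the inputs: 0.8469498242 − 0.8472469544 = -0.0002971302
Correction (A(h/2) − A(h))/(16 − 1) = (-0.0002971302)/15 = -0.0000198087
R = 0.8469498242 − 0.0000198087 = 0.8469300155
Correction |R − A(h/2)| = 1.981e-05; gap |A(h/2) − A(h)| = 2.971e-04.

0.846930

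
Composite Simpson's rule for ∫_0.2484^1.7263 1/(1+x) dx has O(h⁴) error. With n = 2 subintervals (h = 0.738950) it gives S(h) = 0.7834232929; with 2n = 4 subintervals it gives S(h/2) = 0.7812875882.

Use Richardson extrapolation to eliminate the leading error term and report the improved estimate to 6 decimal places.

r = 4, so 2^r = 16.
Top: 16(0.7812875882) − (0.7834232929) = 11.7171781183
R = 11.7171781183/15 = 0.7811452079
Correction |R − A(h/2)| = 1.424e-04; gap |A(h/2) − A(h)| = 2.136e-03.

0.781145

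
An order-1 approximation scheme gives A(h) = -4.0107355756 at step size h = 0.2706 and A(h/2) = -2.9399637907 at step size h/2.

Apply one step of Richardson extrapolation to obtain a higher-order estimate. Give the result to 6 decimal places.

-1.869192

Leading term ∝ h^1; use weight 2 = 2^1.
Numerator 2*A(h/2) − A(h) = 2*(-2.9399637907) − (-4.0107355756) = -1.8691920058
Denominator 2 − 1 = 1.
(2*(-2.9399637907) − (-4.0107355756))/(2 − 1) = -1.8691920058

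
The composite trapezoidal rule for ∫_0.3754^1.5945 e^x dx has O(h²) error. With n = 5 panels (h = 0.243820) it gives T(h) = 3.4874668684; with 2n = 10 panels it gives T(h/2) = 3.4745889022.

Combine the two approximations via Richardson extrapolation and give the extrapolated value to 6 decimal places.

3.470296

Leading term ∝ h^2; use weight 4 = 2^2.
2^2×A(h/2) = 13.8983556088; minus A(h) gives 10.4108887404.
Extrapolated: 10.4108887404 / 3 = 3.4702962468
Correction |R − A(h/2)| = 4.293e-03; gap |A(h/2) − A(h)| = 1.288e-02.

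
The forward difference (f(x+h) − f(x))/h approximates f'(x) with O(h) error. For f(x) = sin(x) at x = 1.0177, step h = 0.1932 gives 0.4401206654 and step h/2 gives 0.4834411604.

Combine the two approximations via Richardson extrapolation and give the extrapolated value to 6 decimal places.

0.526762

Method order is 1; weight 2^1 = 2.
2 × 0.4834411604 = 0.9668823208; 0.9668823208 − 0.4401206654 = 0.5267616554
Denominator 2 − 1 = 1.
0.5267616554 ÷ 1 = 0.5267616554
Shift from A(h/2): +0.0433204950.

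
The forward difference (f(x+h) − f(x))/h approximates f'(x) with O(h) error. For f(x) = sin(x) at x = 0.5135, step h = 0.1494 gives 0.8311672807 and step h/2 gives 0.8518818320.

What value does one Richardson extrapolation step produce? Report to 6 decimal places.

0.872596

Leading term ∝ h^1; use weight 2 = 2^1.
2·0.8518818320 = 1.7037636640; 1.7037636640 − 0.8311672807 = 0.8725963833
(2·0.8518818320 − 0.8311672807)/(2 − 1) = 0.8725963833
Correction |R − A(h/2)| = 2.071e-02; gap |A(h/2) − A(h)| = 2.071e-02.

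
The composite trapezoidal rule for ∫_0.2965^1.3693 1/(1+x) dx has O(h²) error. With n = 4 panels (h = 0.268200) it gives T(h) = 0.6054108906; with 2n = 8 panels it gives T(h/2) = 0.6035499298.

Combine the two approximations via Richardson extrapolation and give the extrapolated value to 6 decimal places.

With r = 2 the leading error scales as h^2, so the weight is 2^2 = 4.
4*0.6035499298 = 2.4141997192; 2.4141997192 − 0.6054108906 = 1.8087888286
Divide by 2^2 − 1 = 3.
(4*0.6035499298 − 0.6054108906)/(4 − 1) = 0.6029296095
Correction |R − A(h/2)| = 6.203e-04; gap |A(h/2) − A(h)| = 1.861e-03.

0.602930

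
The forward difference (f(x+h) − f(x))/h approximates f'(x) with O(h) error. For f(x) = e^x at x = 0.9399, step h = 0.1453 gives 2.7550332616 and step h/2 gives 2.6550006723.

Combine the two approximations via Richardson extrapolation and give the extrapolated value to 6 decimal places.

Order 1 gives 2^r = 2 and 2^r − 1 = 1.
Numerator 2·A(h/2) − A(h) = 2·2.6550006723 − 2.7550332616 = 2.5549680830
Denominator 2 − 1 = 1.
(2·2.6550006723 − 2.7550332616)/(2 − 1) = 2.5549680830
Shift from A(h/2): −0.1000325893.

2.554968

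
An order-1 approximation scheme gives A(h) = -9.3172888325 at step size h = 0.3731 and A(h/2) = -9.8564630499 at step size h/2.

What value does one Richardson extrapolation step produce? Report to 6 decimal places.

Leading term ∝ h^1; use weight 2 = 2^1.
Top: 2(-9.8564630499) − (-9.3172888325) = -10.3956372673
Denominator 2 − 1 = 1.
(2*(-9.8564630499) − (-9.3172888325))/(2 − 1) = -10.3956372673

-10.395637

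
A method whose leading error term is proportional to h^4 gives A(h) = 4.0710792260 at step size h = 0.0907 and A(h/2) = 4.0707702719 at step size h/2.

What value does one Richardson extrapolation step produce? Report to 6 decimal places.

Leading term ∝ h^4; use weight 16 = 2^4.
Numerator 16×A(h/2) − A(h) = 16×4.0707702719 − 4.0710792260 = 61.0612451244
(16×4.0707702719 − 4.0710792260)/(16 − 1) = 4.0707496750
Gap between inputs: 3.090e-04; correction applied: −0.0000205969.

4.070750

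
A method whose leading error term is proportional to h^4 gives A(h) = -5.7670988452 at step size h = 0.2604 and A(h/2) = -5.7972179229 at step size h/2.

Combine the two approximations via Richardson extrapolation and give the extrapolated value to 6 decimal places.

r = 4, so 2^r = 16.
16·(-5.7972179229) − (-5.7670988452) = -86.9883879212
(16·(-5.7972179229) − (-5.7670988452))/(16 − 1) = -5.7992258614

-5.799226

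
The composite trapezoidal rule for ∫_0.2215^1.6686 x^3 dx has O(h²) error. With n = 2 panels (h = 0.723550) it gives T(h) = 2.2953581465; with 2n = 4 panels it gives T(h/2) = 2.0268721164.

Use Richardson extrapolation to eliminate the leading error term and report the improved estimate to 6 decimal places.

The method has order 2: 2^2 = 4.
4×2.0268721164 = 8.1074884656; 8.1074884656 − 2.2953581465 = 5.8121303191
Divide by 2^2 − 1 = 3.
5.8121303191 ÷ 3 = 1.9373767730
Shift from A(h/2): −0.0894953434.

1.937377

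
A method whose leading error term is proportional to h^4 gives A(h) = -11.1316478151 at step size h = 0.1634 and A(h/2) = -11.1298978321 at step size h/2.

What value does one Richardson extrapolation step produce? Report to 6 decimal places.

With r = 4 the leading error scales as h^4, so the weight is 2^4 = 16.
Top: 16(-11.1298978321) − (-11.1316478151) = -166.9467174985
Denominator 16 − 1 = 15.
So the Richardson estimate is -11.1297811666.

-11.129781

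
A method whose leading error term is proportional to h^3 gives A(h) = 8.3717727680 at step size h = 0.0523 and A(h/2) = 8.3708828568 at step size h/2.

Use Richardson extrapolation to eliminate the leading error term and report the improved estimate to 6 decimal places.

Leading term ∝ h^3; use weight 8 = 2^3.
2^3*A(h/2) = 66.9670628544; minus A(h) gives 58.5952900864.
Divide by 2^3 − 1 = 7.
58.5952900864 ÷ 7 = 8.3707557266
Gap between inputs: 8.899e-04; correction applied: −0.0001271302.

8.370756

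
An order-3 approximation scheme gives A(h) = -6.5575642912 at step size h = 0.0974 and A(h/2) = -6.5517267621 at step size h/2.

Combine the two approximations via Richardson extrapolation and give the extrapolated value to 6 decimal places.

-6.550893

Order 3 gives 2^r = 8 and 2^r − 1 = 7.
Difference of the inputs: -6.5517267621 − (-6.5575642912) = 0.0058375291
Correction (A(h/2) − A(h))/(8 − 1) = 0.0058375291/7 = 0.0008339327
R = A(h/2) + (A(h/2) − A(h))/7 = -6.5517267621 + 0.0008339327 = -6.5508928294
Gap between inputs: 5.838e-03; correction applied: +0.0008339327.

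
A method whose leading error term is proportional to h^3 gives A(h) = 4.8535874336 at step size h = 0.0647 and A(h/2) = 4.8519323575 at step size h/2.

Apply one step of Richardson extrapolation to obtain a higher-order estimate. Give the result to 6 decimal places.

r = 3, so 2^r = 8.
Numerator 8 × A(h/2) − A(h) = 8 × 4.8519323575 − 4.8535874336 = 33.9618714264
Divide by 2^3 − 1 = 7.
Result: 4.8516959181
Correction |R − A(h/2)| = 2.364e-04; gap |A(h/2) − A(h)| = 1.655e-03.

4.851696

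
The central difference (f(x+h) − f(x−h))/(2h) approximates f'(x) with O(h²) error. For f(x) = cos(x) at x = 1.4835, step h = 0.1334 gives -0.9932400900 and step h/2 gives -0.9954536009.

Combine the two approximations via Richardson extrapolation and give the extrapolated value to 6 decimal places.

r = 2, so 2^r = 4.
4·(-0.9954536009) = -3.9818144036; subtract (-0.9932400900) → -2.9885743136
(-2.9885743136) ÷ 3 = -0.9961914379

-0.996191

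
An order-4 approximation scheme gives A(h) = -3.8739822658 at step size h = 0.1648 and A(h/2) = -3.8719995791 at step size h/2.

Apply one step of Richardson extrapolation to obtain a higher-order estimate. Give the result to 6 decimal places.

-3.871867

Order 4 gives 2^r = 16 and 2^r − 1 = 15.
16 × (-3.8719995791) − (-3.8739822658) = -58.0780109998
R = (-58.0780109998)/15 = -3.8718674000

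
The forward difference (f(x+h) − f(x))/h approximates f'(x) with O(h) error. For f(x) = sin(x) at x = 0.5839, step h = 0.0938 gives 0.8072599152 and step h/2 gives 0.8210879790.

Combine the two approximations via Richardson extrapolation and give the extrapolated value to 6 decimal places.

0.834916

With r = 1 the leading error scales as h^1, so the weight is 2^1 = 2.
2·0.8210879790 − 0.8072599152 = 0.8349160428
Extrapolated: 0.8349160428 / 1 = 0.8349160428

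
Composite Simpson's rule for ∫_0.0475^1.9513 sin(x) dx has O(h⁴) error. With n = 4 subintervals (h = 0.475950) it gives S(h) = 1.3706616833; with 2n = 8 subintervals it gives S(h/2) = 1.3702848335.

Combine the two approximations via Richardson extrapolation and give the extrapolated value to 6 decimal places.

1.370260

r = 4, so 2^r = 16.
16*1.3702848335 = 21.9245573360; 21.9245573360 − 1.3706616833 = 20.5538956527
20.5538956527 ÷ 15 = 1.3702597102
Correction |R − A(h/2)| = 2.512e-05; gap |A(h/2) − A(h)| = 3.768e-04.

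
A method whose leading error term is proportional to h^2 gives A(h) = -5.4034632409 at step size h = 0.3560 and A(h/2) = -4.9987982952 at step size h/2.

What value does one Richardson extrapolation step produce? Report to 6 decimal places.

Method order is 2; weight 2^2 = 4.
2^2×A(h/2) = -19.9951931808; minus A(h) gives -14.5917299399.
R = (-14.5917299399)/3 = -4.8639099800
Gap between inputs: 4.047e-01; correction applied: +0.1348883152.

-4.863910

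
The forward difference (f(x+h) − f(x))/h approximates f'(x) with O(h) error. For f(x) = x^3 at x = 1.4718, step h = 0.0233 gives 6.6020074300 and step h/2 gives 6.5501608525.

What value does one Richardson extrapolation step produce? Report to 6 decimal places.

Method order is 1; weight 2^1 = 2.
2^1 × A(h/2) = 13.1003217050; minus A(h) gives 6.4983142750.
Denominator 2 − 1 = 1.
(2 × 6.5501608525 − 6.6020074300)/(2 − 1) = 6.4983142750

6.498314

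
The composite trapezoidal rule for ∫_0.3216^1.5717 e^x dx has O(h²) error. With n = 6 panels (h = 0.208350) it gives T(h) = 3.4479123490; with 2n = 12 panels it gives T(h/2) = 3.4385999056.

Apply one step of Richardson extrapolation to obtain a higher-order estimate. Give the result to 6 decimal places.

With r = 2 the leading error scales as h^2, so the weight is 2^2 = 4.
Numerator 4 × A(h/2) − A(h) = 4 × 3.4385999056 − 3.4479123490 = 10.3064872734
Divide by 2^2 − 1 = 3.
R = 10.3064872734/3 = 3.4354957578

3.435496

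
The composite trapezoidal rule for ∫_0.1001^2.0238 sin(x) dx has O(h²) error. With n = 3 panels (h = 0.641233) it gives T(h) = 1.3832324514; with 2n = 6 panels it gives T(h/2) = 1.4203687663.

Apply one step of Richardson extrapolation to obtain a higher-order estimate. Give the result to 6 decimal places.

Leading term ∝ h^2; use weight 4 = 2^2.
4·1.4203687663 − 1.3832324514 = 4.2982426138
Denominator 4 − 1 = 3.
4.2982426138 ÷ 3 = 1.4327475379

1.432748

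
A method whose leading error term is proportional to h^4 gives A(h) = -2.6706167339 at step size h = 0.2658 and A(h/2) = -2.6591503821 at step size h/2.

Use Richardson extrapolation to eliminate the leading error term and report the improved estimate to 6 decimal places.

-2.658386

Leading term ∝ h^4; use weight 16 = 2^4.
Weighted: (-42.5464061136) − (-2.6706167339) = -39.8757893797
(16*(-2.6591503821) − (-2.6706167339))/(16 − 1) = -2.6583859586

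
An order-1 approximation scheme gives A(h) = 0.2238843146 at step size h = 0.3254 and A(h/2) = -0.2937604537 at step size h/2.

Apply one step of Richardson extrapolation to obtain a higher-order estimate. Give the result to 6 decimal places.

-0.811405

r = 1: numerator weight 2, denominator 1.
2×(-0.2937604537) = -0.5875209074; subtract 0.2238843146 → -0.8114052220
Extrapolated: (-0.8114052220) / 1 = -0.8114052220
Shift from A(h/2): −0.5176447683.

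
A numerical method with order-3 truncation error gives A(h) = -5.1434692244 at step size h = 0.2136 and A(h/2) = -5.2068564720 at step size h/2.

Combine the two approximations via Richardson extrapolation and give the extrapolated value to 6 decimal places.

Error is O(h^3); halving h shrinks it by 2^3 = 8.
8 × (-5.2068564720) − (-5.1434692244) = -36.5113825516
Denominator 8 − 1 = 7.
Extrapolated: (-36.5113825516) / 7 = -5.2159117931
Shift from A(h/2): −0.0090553211.

-5.215912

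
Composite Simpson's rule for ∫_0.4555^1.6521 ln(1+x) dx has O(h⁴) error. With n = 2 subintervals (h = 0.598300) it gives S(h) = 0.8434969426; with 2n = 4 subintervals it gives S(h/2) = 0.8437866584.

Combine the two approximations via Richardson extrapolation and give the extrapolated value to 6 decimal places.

With r = 4 the leading error scales as h^4, so the weight is 2^4 = 16.
16·0.8437866584 = 13.5005865344; subtract 0.8434969426 → 12.6570895918
Denominator 16 − 1 = 15.
Extrapolated: 12.6570895918 / 15 = 0.8438059728
Correction |R − A(h/2)| = 1.931e-05; gap |A(h/2) − A(h)| = 2.897e-04.

0.843806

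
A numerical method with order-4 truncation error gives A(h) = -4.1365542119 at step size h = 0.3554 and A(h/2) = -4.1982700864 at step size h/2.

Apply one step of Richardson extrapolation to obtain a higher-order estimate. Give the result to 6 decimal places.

-4.202384

r = 4, so 2^r = 16.
16·(-4.1982700864) = -67.1723213824; subtract (-4.1365542119) → -63.0357671705
Denominator 16 − 1 = 15.
R = (-63.0357671705)/15 = -4.2023844780
Shift from A(h/2): −0.0041143916.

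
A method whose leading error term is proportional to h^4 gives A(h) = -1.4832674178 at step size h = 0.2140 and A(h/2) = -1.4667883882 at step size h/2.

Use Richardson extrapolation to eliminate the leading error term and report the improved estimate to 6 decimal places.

r = 4, so 2^r = 16.
Weighted: (-23.4686142112) − (-1.4832674178) = -21.9853467934
Divide by 2^4 − 1 = 15.
Result: -1.4656897862
Correction |R − A(h/2)| = 1.099e-03; gap |A(h/2) − A(h)| = 1.648e-02.

-1.465690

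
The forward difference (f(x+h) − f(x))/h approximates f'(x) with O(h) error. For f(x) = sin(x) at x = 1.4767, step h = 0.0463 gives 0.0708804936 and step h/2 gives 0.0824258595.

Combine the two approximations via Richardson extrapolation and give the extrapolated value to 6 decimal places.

Order 1 gives 2^r = 2 and 2^r − 1 = 1.
2*0.0824258595 − 0.0708804936 = 0.0939712254
R = 0.0939712254/1 = 0.0939712254

0.093971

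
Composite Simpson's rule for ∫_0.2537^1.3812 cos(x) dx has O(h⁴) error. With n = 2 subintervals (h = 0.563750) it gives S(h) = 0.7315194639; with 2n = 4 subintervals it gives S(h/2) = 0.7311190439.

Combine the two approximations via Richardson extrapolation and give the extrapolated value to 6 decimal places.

r = 4, so 2^r = 16.
Weighted: 11.6979047024 − 0.7315194639 = 10.9663852385
(16*0.7311190439 − 0.7315194639)/(16 − 1) = 0.7310923492
Shift from A(h/2): −0.0000266947.

0.731092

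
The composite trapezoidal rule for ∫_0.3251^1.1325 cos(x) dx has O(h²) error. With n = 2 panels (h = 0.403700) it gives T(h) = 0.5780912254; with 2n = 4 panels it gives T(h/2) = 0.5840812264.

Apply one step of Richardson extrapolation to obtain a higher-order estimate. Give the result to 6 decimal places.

Error is O(h^2); halving h shrinks it by 2^2 = 4.
Numerator 4*A(h/2) − A(h) = 4*0.5840812264 − 0.5780912254 = 1.7582336802
1.7582336802 ÷ 3 = 0.5860778934
Gap between inputs: 5.990e-03; correction applied: +0.0019966670.

0.586078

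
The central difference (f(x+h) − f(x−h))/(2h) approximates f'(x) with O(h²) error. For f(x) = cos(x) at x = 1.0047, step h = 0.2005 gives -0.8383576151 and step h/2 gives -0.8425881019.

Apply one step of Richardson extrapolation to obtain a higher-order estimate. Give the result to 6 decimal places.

-0.843998

r = 2, so 2^r = 4.
A(h/2) − A(h) = -0.8425881019 − (-0.8383576151) = -0.0042304868
Correction (A(h/2) − A(h))/(4 − 1) = (-0.0042304868)/3 = -0.0014101623
R = -0.8425881019 − 0.0014101623 = -0.8439982642
Correction |R − A(h/2)| = 1.410e-03; gap |A(h/2) − A(h)| = 4.230e-03.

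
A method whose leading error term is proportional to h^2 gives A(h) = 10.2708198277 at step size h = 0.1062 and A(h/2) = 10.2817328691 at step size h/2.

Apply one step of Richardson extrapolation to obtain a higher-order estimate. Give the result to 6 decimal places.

10.285371

The method has order 2: 2^2 = 4.
4 × 10.2817328691 = 41.1269314764; subtract 10.2708198277 → 30.8561116487
Divide by 2^2 − 1 = 3.
So the Richardson estimate is 10.2853705496.
Correction |R − A(h/2)| = 3.638e-03; gap |A(h/2) − A(h)| = 1.091e-02.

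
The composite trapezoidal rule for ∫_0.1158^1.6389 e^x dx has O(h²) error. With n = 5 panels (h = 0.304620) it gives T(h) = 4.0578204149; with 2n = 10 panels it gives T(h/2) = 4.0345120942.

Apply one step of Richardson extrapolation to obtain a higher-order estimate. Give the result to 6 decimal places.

4.026743

r = 2, so 2^r = 4.
4×4.0345120942 − 4.0578204149 = 12.0802279619
Divide by 2^2 − 1 = 3.
Extrapolated: 12.0802279619 / 3 = 4.0267426540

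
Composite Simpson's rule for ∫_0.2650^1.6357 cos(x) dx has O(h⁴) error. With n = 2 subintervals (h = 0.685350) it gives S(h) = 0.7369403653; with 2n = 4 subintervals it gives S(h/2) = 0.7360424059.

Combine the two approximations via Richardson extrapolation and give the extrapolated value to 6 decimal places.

0.735983

r = 4: numerator weight 16, denominator 15.
Weighted: 11.7766784944 − 0.7369403653 = 11.0397381291
Extrapolated: 11.0397381291 / 15 = 0.7359825419
Correction |R − A(h/2)| = 5.986e-05; gap |A(h/2) − A(h)| = 8.980e-04.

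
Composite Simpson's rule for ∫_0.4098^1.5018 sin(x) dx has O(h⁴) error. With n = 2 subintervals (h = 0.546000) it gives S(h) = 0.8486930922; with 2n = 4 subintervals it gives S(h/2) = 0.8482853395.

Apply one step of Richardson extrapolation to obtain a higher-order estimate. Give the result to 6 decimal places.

0.848258

Error is O(h^4); halving h shrinks it by 2^4 = 16.
2^4*A(h/2) = 13.5725654320; minus A(h) gives 12.7238723398.
12.7238723398 ÷ 15 = 0.8482581560
Shift from A(h/2): −0.0000271835.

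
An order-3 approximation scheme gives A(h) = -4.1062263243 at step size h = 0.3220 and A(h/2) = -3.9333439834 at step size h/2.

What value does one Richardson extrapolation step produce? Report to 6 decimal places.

-3.908647

With r = 3 the leading error scales as h^3, so the weight is 2^3 = 8.
Weighted: (-31.4667518672) − (-4.1062263243) = -27.3605255429
R = (-27.3605255429)/7 = -3.9086465061
Gap between inputs: 1.729e-01; correction applied: +0.0246974773.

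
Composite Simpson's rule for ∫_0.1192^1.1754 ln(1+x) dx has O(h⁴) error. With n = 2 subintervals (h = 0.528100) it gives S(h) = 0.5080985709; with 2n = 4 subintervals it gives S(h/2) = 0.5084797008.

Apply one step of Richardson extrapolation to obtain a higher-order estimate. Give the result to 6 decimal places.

Order 4 gives 2^r = 16 and 2^r − 1 = 15.
16·0.5084797008 = 8.1356752128; 8.1356752128 − 0.5080985709 = 7.6275766419
(16·0.5084797008 − 0.5080985709)/(16 − 1) = 0.5085051095
Gap between inputs: 3.811e-04; correction applied: +0.0000254087.

0.508505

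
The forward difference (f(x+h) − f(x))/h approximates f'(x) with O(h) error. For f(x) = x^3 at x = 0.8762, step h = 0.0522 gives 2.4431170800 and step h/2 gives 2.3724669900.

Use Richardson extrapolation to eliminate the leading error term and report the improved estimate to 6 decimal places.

2.301817

r = 1, so 2^r = 2.
2^1·A(h/2) = 4.7449339800; minus A(h) gives 2.3018169000.
2.3018169000 ÷ 1 = 2.3018169000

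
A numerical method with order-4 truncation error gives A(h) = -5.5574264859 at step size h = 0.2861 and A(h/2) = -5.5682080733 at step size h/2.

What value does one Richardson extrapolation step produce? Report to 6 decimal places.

-5.568927

Leading term ∝ h^4; use weight 16 = 2^4.
2^4 × A(h/2) = -89.0913291728; minus A(h) gives -83.5339026869.
Denominator 16 − 1 = 15.
(16 × (-5.5682080733) − (-5.5574264859))/(16 − 1) = -5.5689268458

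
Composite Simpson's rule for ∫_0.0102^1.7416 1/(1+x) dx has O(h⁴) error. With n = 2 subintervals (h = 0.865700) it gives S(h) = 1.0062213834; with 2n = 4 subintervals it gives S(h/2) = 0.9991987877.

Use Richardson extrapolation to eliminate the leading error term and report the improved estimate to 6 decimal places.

The method has order 4: 2^4 = 16.
Difference of the inputs: 0.9991987877 − 1.0062213834 = -0.0070225957
Correction (A(h/2) − A(h))/(16 − 1) = (-0.0070225957)/15 = -0.0004681730
R = A(h/2) + (A(h/2) − A(h))/15 = 0.9991987877 − 0.0004681730 = 0.9987306147

0.998731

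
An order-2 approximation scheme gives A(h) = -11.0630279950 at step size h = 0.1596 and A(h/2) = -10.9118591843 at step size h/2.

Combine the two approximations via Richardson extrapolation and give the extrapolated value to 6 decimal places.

Method order is 2; weight 2^2 = 4.
2^2 × A(h/2) = -43.6474367372; minus A(h) gives -32.5844087422.
(4 × (-10.9118591843) − (-11.0630279950))/(4 − 1) = -10.8614695807

-10.861470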